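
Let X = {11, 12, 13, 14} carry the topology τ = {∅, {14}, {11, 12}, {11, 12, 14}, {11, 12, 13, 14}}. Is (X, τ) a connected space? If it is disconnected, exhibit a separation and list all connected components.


(X, τ) is connected.

Find clopen sets (U ∈ τ with X ∖ U ∈ τ):
  U = ∅, X ∖ U = {11, 12, 13, 14} — both open, so U is clopen.
  U = {11, 12, 13, 14}, X ∖ U = ∅ — both open, so U is clopen.
Only trivial clopens (∅ and X) exist, so (X, τ) is connected.
Compute connected components by grouping points that agree on all clopens:
  component: {11, 12, 13, 14}


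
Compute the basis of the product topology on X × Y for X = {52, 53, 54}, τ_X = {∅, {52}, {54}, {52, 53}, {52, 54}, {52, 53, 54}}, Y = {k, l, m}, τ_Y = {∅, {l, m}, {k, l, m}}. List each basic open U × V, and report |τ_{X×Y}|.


Basis B = {∅ × ∅, {52} × {l, m}, {54} × {l, m}, {52} × {k, l, m}, {54} × {k, l, m}, {52, 53} × {l, m}, {52, 54} × {l, m}, {52, 53} × {k, l, m}, {52, 54} × {k, l, m}, {52, 53, 54} × {l, m}, {52, 53, 54} × {k, l, m}}; |τ_{X×Y}| = 18.

Enumerate products U × V with U ∈ τ_X, V ∈ τ_Y (deduplicated):
  ∅ × ∅ = {} (∅)
  {52} × {l, m} = {(52,l), (52,m)}
  {54} × {l, m} = {(54,l), (54,m)}
  {52} × {k, l, m} = {(52,k), (52,l), (52,m)}
  {54} × {k, l, m} = {(54,k), (54,l), (54,m)}
  {52, 53} × {l, m} = {(52,l), (52,m), (53,l), (53,m)}
  {52, 54} × {l, m} = {(52,l), (52,m), (54,l), (54,m)}
  {52, 53} × {k, l, m} = {(52,k), (52,l), (52,m), (53,k), (53,l), (53,m)}
  {52, 54} × {k, l, m} = {(52,k), (52,l), (52,m), (54,k), (54,l), (54,m)}
  {52, 53, 54} × {l, m} = {(52,l), (52,m), (53,l), (53,m), (54,l), (54,m)}
  {52, 53, 54} × {k, l, m} = {(52,k), (52,l), (52,m), (53,k), (53,l), (53,m), (54,k), (54,l), (54,m)}
These 11 distinct sets form the basis B.
Close under arbitrary unions to get τ_{X×Y}; counting gives |τ_{X×Y}| = 18.


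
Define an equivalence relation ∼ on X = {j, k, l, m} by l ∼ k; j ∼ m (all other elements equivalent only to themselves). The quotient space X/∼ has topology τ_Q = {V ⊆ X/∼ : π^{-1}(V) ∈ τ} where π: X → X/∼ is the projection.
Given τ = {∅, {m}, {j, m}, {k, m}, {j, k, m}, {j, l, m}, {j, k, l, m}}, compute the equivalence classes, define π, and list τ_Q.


X/∼ = {[j=m], [k=l]}; |τ_Q| = 3.

Equivalence classes: [j=m], [k=l].
Quotient map π: X → X/∼ sends j ↦ [j=m], k ↦ [k=l], l ↦ [k=l], m ↦ [j=m].
For each subset V ⊆ X/∼, compute π^{-1}(V) ⊆ X and check whether π^{-1}(V) ∈ τ. V is open in τ_Q iff π^{-1}(V) ∈ τ.
  V = {}: π^{-1}(V) = ∅ ∈ τ ✓.
  V = {[j=m]}: π^{-1}(V) = {j, m} ∈ τ ✓.
  V = {[k=l]}: π^{-1}(V) = {k, l} ∉ τ ✗.
  V = {[j=m], [k=l]}: π^{-1}(V) = {j, k, l, m} ∈ τ ✓.
Open sets in the quotient: τ_Q = {{}, {[j=m]}, {[j=m], [k=l]}} (3 elements).


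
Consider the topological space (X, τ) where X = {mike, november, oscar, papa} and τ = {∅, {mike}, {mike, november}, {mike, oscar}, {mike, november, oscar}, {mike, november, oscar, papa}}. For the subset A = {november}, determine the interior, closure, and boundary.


int(A) = ∅, cl(A) = {november, papa}, ∂A = {november, papa}.

Closed sets in (X, τ) are complements of opens:
  closed(X, τ) = {∅, {papa}, {november, papa}, {oscar, papa}, {november, oscar, papa}, {mike, november, oscar, papa}}.
int(A) = ⋃ {U ∈ τ : U ⊆ A}. Opens contained in A: ∅.
Taking the union of these: int(A) = ∅.
cl(A) = ⋂ {C closed : A ⊆ C}. Closed sets containing A: {november, papa}, {november, oscar, papa}, {mike, november, oscar, papa}.
Intersecting these: cl(A) = {november, papa}.
∂A = cl(A) ∖ int(A) = {november, papa} ∖ ∅ = {november, papa}.


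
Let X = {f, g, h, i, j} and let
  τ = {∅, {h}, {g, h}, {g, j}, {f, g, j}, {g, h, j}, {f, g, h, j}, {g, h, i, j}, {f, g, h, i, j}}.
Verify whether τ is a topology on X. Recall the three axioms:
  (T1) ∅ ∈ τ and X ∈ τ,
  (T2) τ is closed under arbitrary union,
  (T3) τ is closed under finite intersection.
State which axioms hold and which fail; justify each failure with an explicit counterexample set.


τ is NOT a topology on X.

Axiom (T1): ∅ ∈ τ? Yes; X ∈ τ? Yes.
Axiom (T2/T3): check pairwise unions and intersections of members of τ.
Counterexample for (T3): {g, h} ∩ {g, j} = {g} ∉ τ. Therefore τ is NOT a topology.


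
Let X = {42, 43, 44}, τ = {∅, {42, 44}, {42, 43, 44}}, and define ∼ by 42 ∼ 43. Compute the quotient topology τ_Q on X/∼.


X/∼ = {[42=43], [44]}; |τ_Q| = 2.

Equivalence classes: [42=43], [44].
Quotient map π: X → X/∼ sends 42 ↦ [42=43], 43 ↦ [42=43], 44 ↦ [44].
For each subset V ⊆ X/∼, compute π^{-1}(V) ⊆ X and check whether π^{-1}(V) ∈ τ. V is open in τ_Q iff π^{-1}(V) ∈ τ.
  V = {}: π^{-1}(V) = ∅ ∈ τ ✓.
  V = {[42=43]}: π^{-1}(V) = {42, 43} ∉ τ ✗.
  V = {[44]}: π^{-1}(V) = {44} ∉ τ ✗.
  V = {[42=43], [44]}: π^{-1}(V) = {42, 43, 44} ∈ τ ✓.
Open sets in the quotient: τ_Q = {{}, {[42=43], [44]}} (2 elements).


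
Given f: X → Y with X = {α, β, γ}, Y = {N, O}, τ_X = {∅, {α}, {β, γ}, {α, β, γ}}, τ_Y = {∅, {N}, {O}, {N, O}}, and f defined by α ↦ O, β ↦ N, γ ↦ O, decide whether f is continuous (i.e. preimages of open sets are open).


f is NOT continuous.

Compute f^{-1}(U) for each U ∈ τ_Y:
  U = ∅: f^{-1}(U) = ∅ ∈ τ_X ✓.
  U = {N}: f^{-1}(U) = {β} ∉ τ_X ✗.
  U = {O}: f^{-1}(U) = {α, γ} ∉ τ_X ✗.
  U = {N, O}: f^{-1}(U) = {α, β, γ} ∈ τ_X ✓.
Found U = {N} with f^{-1}(U) = {β} not in τ_X. Therefore f is NOT continuous.


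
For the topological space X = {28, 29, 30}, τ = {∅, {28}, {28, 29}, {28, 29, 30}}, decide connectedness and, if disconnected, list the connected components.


(X, τ) is connected.

Find clopen sets (U ∈ τ with X ∖ U ∈ τ):
  U = ∅, X ∖ U = {28, 29, 30} — both open, so U is clopen.
  U = {28, 29, 30}, X ∖ U = ∅ — both open, so U is clopen.
Only trivial clopens (∅ and X) exist, so (X, τ) is connected.
Compute connected components by grouping points that agree on all clopens:
  component: {28, 29, 30}


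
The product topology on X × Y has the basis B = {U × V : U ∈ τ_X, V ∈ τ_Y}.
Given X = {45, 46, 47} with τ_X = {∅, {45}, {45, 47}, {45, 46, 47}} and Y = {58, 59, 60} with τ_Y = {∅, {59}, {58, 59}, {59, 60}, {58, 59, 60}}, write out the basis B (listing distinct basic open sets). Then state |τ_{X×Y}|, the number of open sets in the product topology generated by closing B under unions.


Basis B = {∅ × ∅, {45} × {59}, {45} × {58, 59}, {45} × {59, 60}, {45, 47} × {59}, {45} × {58, 59, 60}, {45, 46, 47} × {59}, {45, 47} × {58, 59}, {45, 47} × {59, 60}, {45, 47} × {58, 59, 60}, {45, 46, 47} × {58, 59}, {45, 46, 47} × {59, 60}, {45, 46, 47} × {58, 59, 60}}; |τ_{X×Y}| = 30.

Enumerate products U × V with U ∈ τ_X, V ∈ τ_Y (deduplicated):
  ∅ × ∅ = {} (∅)
  {45} × {59} = {(45,59)}
  {45} × {58, 59} = {(45,58), (45,59)}
  {45} × {59, 60} = {(45,59), (45,60)}
  {45, 47} × {59} = {(45,59), (47,59)}
  {45} × {58, 59, 60} = {(45,58), (45,59), (45,60)}
  {45, 46, 47} × {59} = {(45,59), (46,59), (47,59)}
  {45, 47} × {58, 59} = {(45,58), (45,59), (47,58), (47,59)}
  {45, 47} × {59, 60} = {(45,59), (45,60), (47,59), (47,60)}
  {45, 47} × {58, 59, 60} = {(45,58), (45,59), (45,60), (47,58), (47,59), (47,60)}
  {45, 46, 47} × {58, 59} = {(45,58), (45,59), (46,58), (46,59), (47,58), (47,59)}
  {45, 46, 47} × {59, 60} = {(45,59), (45,60), (46,59), (46,60), (47,59), (47,60)}
  {45, 46, 47} × {58, 59, 60} = {(45,58), (45,59), (45,60), (46,58), (46,59), (46,60), (47,58), (47,59), (47,60)}
These 13 distinct sets form the basis B.
Close under arbitrary unions to get τ_{X×Y}; counting gives |τ_{X×Y}| = 30.


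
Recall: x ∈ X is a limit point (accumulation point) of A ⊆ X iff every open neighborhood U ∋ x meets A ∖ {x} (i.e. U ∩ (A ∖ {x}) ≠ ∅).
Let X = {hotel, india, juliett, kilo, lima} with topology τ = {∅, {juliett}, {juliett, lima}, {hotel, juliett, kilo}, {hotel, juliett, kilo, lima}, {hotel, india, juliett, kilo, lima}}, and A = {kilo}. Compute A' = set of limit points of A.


A' = {hotel, india}

For each x ∈ X, list the open sets U ∈ τ with x ∈ U, then check whether U ∩ (A ∖ {x}) ≠ ∅ for every such U.
  x = hotel: opens ∋ x are {hotel, juliett, kilo}, {hotel, juliett, kilo, lima}, {hotel, india, juliett, kilo, lima}; each meets A ∖ {hotel}, so x IS a limit point.
  x = india: opens ∋ x are {hotel, india, juliett, kilo, lima}; each meets A ∖ {india}, so x IS a limit point.
  x = juliett: open {juliett} ∋ x has {juliett} ∩ (A ∖ {juliett}) = ∅, so x is NOT a limit point.
  x = kilo: open {hotel, juliett, kilo} ∋ x has {hotel, juliett, kilo} ∩ (A ∖ {kilo}) = ∅, so x is NOT a limit point.
  x = lima: open {juliett, lima} ∋ x has {juliett, lima} ∩ (A ∖ {lima}) = ∅, so x is NOT a limit point.
Collecting: A' = {hotel, india}.


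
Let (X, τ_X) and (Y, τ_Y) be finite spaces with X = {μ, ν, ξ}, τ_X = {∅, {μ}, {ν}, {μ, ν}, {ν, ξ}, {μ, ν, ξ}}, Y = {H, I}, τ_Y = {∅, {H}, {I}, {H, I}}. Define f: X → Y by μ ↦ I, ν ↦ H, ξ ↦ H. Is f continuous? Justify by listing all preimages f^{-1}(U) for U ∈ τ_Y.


f IS continuous.

Compute f^{-1}(U) for each U ∈ τ_Y:
  U = ∅: f^{-1}(U) = ∅ ∈ τ_X ✓.
  U = {H}: f^{-1}(U) = {ν, ξ} ∈ τ_X ✓.
  U = {I}: f^{-1}(U) = {μ} ∈ τ_X ✓.
  U = {H, I}: f^{-1}(U) = {μ, ν, ξ} ∈ τ_X ✓.
Every preimage lies in τ_X, so f IS continuous.


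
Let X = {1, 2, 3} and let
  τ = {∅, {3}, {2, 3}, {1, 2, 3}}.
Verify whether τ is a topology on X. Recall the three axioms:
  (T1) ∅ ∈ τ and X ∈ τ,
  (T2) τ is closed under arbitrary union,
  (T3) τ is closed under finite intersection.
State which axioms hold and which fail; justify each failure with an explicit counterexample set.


τ IS a topology on X.

Axiom (T1): ∅ ∈ τ? Yes; X ∈ τ? Yes.
Axiom (T2/T3): check pairwise unions and intersections of members of τ.
All pairwise intersections and unions checked — each lies in τ. Therefore τ satisfies (T1), (T2), (T3): it IS a topology on X.


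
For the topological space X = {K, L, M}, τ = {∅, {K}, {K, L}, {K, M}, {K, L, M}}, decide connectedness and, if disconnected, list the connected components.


(X, τ) is connected.

Find clopen sets (U ∈ τ with X ∖ U ∈ τ):
  U = ∅, X ∖ U = {K, L, M} — both open, so U is clopen.
  U = {K, L, M}, X ∖ U = ∅ — both open, so U is clopen.
Only trivial clopens (∅ and X) exist, so (X, τ) is connected.
Compute connected components by grouping points that agree on all clopens:
  component: {K, L, M}


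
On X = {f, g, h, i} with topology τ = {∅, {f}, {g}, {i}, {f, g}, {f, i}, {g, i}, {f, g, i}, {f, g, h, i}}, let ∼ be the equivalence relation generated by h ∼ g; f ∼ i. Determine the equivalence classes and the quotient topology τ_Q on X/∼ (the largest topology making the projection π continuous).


X/∼ = {[f=i], [g=h]}; |τ_Q| = 3.

Equivalence classes: [f=i], [g=h].
Quotient map π: X → X/∼ sends f ↦ [f=i], g ↦ [g=h], h ↦ [g=h], i ↦ [f=i].
For each subset V ⊆ X/∼, compute π^{-1}(V) ⊆ X and check whether π^{-1}(V) ∈ τ. V is open in τ_Q iff π^{-1}(V) ∈ τ.
  V = {}: π^{-1}(V) = ∅ ∈ τ ✓.
  V = {[f=i]}: π^{-1}(V) = {f, i} ∈ τ ✓.
  V = {[g=h]}: π^{-1}(V) = {g, h} ∉ τ ✗.
  V = {[f=i], [g=h]}: π^{-1}(V) = {f, g, h, i} ∈ τ ✓.
Open sets in the quotient: τ_Q = {{}, {[f=i]}, {[f=i], [g=h]}} (3 elements).


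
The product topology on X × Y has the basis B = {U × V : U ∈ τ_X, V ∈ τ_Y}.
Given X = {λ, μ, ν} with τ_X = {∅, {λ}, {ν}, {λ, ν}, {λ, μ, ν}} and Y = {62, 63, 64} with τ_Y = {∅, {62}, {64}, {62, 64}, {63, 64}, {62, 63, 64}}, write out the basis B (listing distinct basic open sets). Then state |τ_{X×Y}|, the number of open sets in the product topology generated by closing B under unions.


Basis B = {∅ × ∅, {λ} × {62}, {λ} × {64}, {ν} × {62}, {ν} × {64}, {λ} × {62, 64}, {λ, ν} × {62}, {λ} × {63, 64}, {λ, ν} × {64}, {ν} × {62, 64}, {ν} × {63, 64}, {λ} × {62, 63, 64}, {λ, μ, ν} × {62}, {λ, μ, ν} × {64}, {ν} × {62, 63, 64}, {λ, ν} × {62, 64}, {λ, ν} × {63, 64}, {λ, ν} × {62, 63, 64}, {λ, μ, ν} × {62, 64}, {λ, μ, ν} × {63, 64}, {λ, μ, ν} × {62, 63, 64}}; |τ_{X×Y}| = 70.

Enumerate products U × V with U ∈ τ_X, V ∈ τ_Y (deduplicated):
  ∅ × ∅ = {} (∅)
  {λ} × {62} = {(λ,62)}
  {λ} × {64} = {(λ,64)}
  {ν} × {62} = {(ν,62)}
  {ν} × {64} = {(ν,64)}
  {λ} × {62, 64} = {(λ,62), (λ,64)}
  {λ, ν} × {62} = {(λ,62), (ν,62)}
  {λ} × {63, 64} = {(λ,63), (λ,64)}
  {λ, ν} × {64} = {(λ,64), (ν,64)}
  {ν} × {62, 64} = {(ν,62), (ν,64)}
  {ν} × {63, 64} = {(ν,63), (ν,64)}
  {λ} × {62, 63, 64} = {(λ,62), (λ,63), (λ,64)}
  {λ, μ, ν} × {62} = {(λ,62), (μ,62), (ν,62)}
  {λ, μ, ν} × {64} = {(λ,64), (μ,64), (ν,64)}
  {ν} × {62, 63, 64} = {(ν,62), (ν,63), (ν,64)}
  {λ, ν} × {62, 64} = {(λ,62), (λ,64), (ν,62), (ν,64)}
  {λ, ν} × {63, 64} = {(λ,63), (λ,64), (ν,63), (ν,64)}
  {λ, ν} × {62, 63, 64} = {(λ,62), (λ,63), (λ,64), (ν,62), (ν,63), (ν,64)}
  {λ, μ, ν} × {62, 64} = {(λ,62), (λ,64), (μ,62), (μ,64), (ν,62), (ν,64)}
  {λ, μ, ν} × {63, 64} = {(λ,63), (λ,64), (μ,63), (μ,64), (ν,63), (ν,64)}
  {λ, μ, ν} × {62, 63, 64} = {(λ,62), (λ,63), (λ,64), (μ,62), (μ,63), (μ,64), (ν,62), (ν,63), (ν,64)}
These 21 distinct sets form the basis B.
Close under arbitrary unions to get τ_{X×Y}; counting gives |τ_{X×Y}| = 70.


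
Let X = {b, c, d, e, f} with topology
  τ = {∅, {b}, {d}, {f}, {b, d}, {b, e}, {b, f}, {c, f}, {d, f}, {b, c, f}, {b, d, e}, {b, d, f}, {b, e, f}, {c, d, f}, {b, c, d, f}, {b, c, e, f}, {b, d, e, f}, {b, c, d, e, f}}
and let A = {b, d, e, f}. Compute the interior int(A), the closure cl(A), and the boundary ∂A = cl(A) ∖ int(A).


int(A) = {b, d, e, f}, cl(A) = {b, c, d, e, f}, ∂A = {c}.

Closed sets in (X, τ) are complements of opens:
  closed(X, τ) = {∅, {c}, {d}, {e}, {b, e}, {c, d}, {c, e}, {c, f}, {d, e}, {b, c, e}, {b, d, e}, {c, d, e}, {c, d, f}, {c, e, f}, {b, c, d, e}, {b, c, e, f}, {c, d, e, f}, {b, c, d, e, f}}.
int(A) = ⋃ {U ∈ τ : U ⊆ A}. Opens contained in A: ∅, {b}, {d}, {f}, {b, d}, {b, e}, {b, f}, {d, f}, {b, d, e}, {b, d, f}, {b, e, f}, {b, d, e, f}.
Taking the union of these: int(A) = {b, d, e, f}.
cl(A) = ⋂ {C closed : A ⊆ C}. Closed sets containing A: {b, c, d, e, f}.
Intersecting these: cl(A) = {b, c, d, e, f}.
∂A = cl(A) ∖ int(A) = {b, c, d, e, f} ∖ {b, d, e, f} = {c}.


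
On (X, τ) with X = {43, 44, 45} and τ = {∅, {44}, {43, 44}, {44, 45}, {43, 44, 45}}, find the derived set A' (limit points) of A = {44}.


A' = {43, 45}

For each x ∈ X, list the open sets U ∈ τ with x ∈ U, then check whether U ∩ (A ∖ {x}) ≠ ∅ for every such U.
  x = 43: opens ∋ x are {43, 44}, {43, 44, 45}; each meets A ∖ {43}, so x IS a limit point.
  x = 44: open {44} ∋ x has {44} ∩ (A ∖ {44}) = ∅, so x is NOT a limit point.
  x = 45: opens ∋ x are {44, 45}, {43, 44, 45}; each meets A ∖ {45}, so x IS a limit point.
Collecting: A' = {43, 45}.


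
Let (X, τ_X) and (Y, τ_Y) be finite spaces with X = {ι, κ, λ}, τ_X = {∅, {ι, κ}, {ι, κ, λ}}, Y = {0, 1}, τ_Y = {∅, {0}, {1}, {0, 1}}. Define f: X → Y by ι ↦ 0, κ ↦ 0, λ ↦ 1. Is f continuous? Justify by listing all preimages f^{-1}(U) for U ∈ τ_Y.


f is NOT continuous.

Compute f^{-1}(U) for each U ∈ τ_Y:
  U = ∅: f^{-1}(U) = ∅ ∈ τ_X ✓.
  U = {0}: f^{-1}(U) = {ι, κ} ∈ τ_X ✓.
  U = {1}: f^{-1}(U) = {λ} ∉ τ_X ✗.
  U = {0, 1}: f^{-1}(U) = {ι, κ, λ} ∈ τ_X ✓.
Found U = {1} with f^{-1}(U) = {λ} not in τ_X. Therefore f is NOT continuous.


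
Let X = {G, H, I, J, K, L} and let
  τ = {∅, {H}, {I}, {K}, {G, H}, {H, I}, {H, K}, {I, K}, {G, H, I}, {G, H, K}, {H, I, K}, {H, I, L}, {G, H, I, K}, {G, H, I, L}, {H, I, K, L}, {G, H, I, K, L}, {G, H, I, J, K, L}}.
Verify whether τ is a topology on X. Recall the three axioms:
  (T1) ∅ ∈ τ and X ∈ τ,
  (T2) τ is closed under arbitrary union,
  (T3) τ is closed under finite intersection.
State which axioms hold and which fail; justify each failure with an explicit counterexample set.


τ IS a topology on X.

Axiom (T1): ∅ ∈ τ? Yes; X ∈ τ? Yes.
Axiom (T2/T3): check pairwise unions and intersections of members of τ.
All pairwise intersections and unions checked — each lies in τ. Therefore τ satisfies (T1), (T2), (T3): it IS a topology on X.


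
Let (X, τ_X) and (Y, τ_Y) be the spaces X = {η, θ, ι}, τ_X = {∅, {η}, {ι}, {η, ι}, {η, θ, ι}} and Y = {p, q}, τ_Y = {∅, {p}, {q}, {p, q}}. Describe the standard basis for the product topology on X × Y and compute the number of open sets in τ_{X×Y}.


Basis B = {∅ × ∅, {η} × {p}, {η} × {q}, {ι} × {p}, {ι} × {q}, {η} × {p, q}, {η, ι} × {p}, {η, ι} × {q}, {ι} × {p, q}, {η, θ, ι} × {p}, {η, θ, ι} × {q}, {η, ι} × {p, q}, {η, θ, ι} × {p, q}}; |τ_{X×Y}| = 25.

Enumerate products U × V with U ∈ τ_X, V ∈ τ_Y (deduplicated):
  ∅ × ∅ = {} (∅)
  {η} × {p} = {(η,p)}
  {η} × {q} = {(η,q)}
  {ι} × {p} = {(ι,p)}
  {ι} × {q} = {(ι,q)}
  {η} × {p, q} = {(η,p), (η,q)}
  {η, ι} × {p} = {(η,p), (ι,p)}
  {η, ι} × {q} = {(η,q), (ι,q)}
  {ι} × {p, q} = {(ι,p), (ι,q)}
  {η, θ, ι} × {p} = {(η,p), (θ,p), (ι,p)}
  {η, θ, ι} × {q} = {(η,q), (θ,q), (ι,q)}
  {η, ι} × {p, q} = {(η,p), (η,q), (ι,p), (ι,q)}
  {η, θ, ι} × {p, q} = {(η,p), (η,q), (θ,p), (θ,q), (ι,p), (ι,q)}
These 13 distinct sets form the basis B.
Close under arbitrary unions to get τ_{X×Y}; counting gives |τ_{X×Y}| = 25.


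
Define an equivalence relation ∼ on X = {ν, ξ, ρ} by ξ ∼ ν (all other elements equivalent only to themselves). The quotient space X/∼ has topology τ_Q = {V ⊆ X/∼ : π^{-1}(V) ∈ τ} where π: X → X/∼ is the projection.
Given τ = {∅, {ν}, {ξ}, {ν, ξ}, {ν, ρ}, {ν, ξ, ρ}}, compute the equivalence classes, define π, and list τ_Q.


X/∼ = {[ν=ξ], [ρ]}; |τ_Q| = 3.

Equivalence classes: [ν=ξ], [ρ].
Quotient map π: X → X/∼ sends ν ↦ [ν=ξ], ξ ↦ [ν=ξ], ρ ↦ [ρ].
For each subset V ⊆ X/∼, compute π^{-1}(V) ⊆ X and check whether π^{-1}(V) ∈ τ. V is open in τ_Q iff π^{-1}(V) ∈ τ.
  V = {}: π^{-1}(V) = ∅ ∈ τ ✓.
  V = {[ν=ξ]}: π^{-1}(V) = {ν, ξ} ∈ τ ✓.
  V = {[ρ]}: π^{-1}(V) = {ρ} ∉ τ ✗.
  V = {[ν=ξ], [ρ]}: π^{-1}(V) = {ν, ξ, ρ} ∈ τ ✓.
Open sets in the quotient: τ_Q = {{}, {[ν=ξ]}, {[ν=ξ], [ρ]}} (3 elements).


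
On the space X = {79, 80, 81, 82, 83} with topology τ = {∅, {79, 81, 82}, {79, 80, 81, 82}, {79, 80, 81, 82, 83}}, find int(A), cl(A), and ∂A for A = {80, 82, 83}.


int(A) = ∅, cl(A) = {79, 80, 81, 82, 83}, ∂A = {79, 80, 81, 82, 83}.

Closed sets in (X, τ) are complements of opens:
  closed(X, τ) = {∅, {83}, {80, 83}, {79, 80, 81, 82, 83}}.
int(A) = ⋃ {U ∈ τ : U ⊆ A}. Opens contained in A: ∅.
Taking the union of these: int(A) = ∅.
cl(A) = ⋂ {C closed : A ⊆ C}. Closed sets containing A: {79, 80, 81, 82, 83}.
Intersecting these: cl(A) = {79, 80, 81, 82, 83}.
∂A = cl(A) ∖ int(A) = {79, 80, 81, 82, 83} ∖ ∅ = {79, 80, 81, 82, 83}.


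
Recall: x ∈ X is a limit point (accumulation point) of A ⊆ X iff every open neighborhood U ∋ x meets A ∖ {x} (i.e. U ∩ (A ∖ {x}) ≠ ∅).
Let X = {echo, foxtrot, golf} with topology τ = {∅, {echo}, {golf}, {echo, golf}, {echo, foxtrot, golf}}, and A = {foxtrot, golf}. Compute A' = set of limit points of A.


A' = {foxtrot}

For each x ∈ X, list the open sets U ∈ τ with x ∈ U, then check whether U ∩ (A ∖ {x}) ≠ ∅ for every such U.
  x = echo: open {echo} ∋ x has {echo} ∩ (A ∖ {echo}) = ∅, so x is NOT a limit point.
  x = foxtrot: opens ∋ x are {echo, foxtrot, golf}; each meets A ∖ {foxtrot}, so x IS a limit point.
  x = golf: open {golf} ∋ x has {golf} ∩ (A ∖ {golf}) = ∅, so x is NOT a limit point.
Collecting: A' = {foxtrot}.


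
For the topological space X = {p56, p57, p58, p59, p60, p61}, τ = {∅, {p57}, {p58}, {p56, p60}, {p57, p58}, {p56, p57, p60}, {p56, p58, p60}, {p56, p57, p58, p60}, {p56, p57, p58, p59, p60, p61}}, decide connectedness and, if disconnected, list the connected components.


(X, τ) is connected.

Find clopen sets (U ∈ τ with X ∖ U ∈ τ):
  U = ∅, X ∖ U = {p56, p57, p58, p59, p60, p61} — both open, so U is clopen.
  U = {p56, p57, p58, p59, p60, p61}, X ∖ U = ∅ — both open, so U is clopen.
Only trivial clopens (∅ and X) exist, so (X, τ) is connected.
Compute connected components by grouping points that agree on all clopens:
  component: {p56, p57, p58, p59, p60, p61}


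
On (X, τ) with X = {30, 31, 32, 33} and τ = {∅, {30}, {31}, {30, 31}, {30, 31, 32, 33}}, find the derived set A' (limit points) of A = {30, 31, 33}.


A' = {32, 33}

For each x ∈ X, list the open sets U ∈ τ with x ∈ U, then check whether U ∩ (A ∖ {x}) ≠ ∅ for every such U.
  x = 30: open {30} ∋ x has {30} ∩ (A ∖ {30}) = ∅, so x is NOT a limit point.
  x = 31: open {31} ∋ x has {31} ∩ (A ∖ {31}) = ∅, so x is NOT a limit point.
  x = 32: opens ∋ x are {30, 31, 32, 33}; each meets A ∖ {32}, so x IS a limit point.
  x = 33: opens ∋ x are {30, 31, 32, 33}; each meets A ∖ {33}, so x IS a limit point.
Collecting: A' = {32, 33}.


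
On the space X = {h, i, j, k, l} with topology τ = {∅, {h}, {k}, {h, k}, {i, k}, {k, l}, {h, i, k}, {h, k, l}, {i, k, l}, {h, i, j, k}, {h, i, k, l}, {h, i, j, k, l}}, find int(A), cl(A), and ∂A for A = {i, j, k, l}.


int(A) = {i, k, l}, cl(A) = {i, j, k, l}, ∂A = {j}.

Closed sets in (X, τ) are complements of opens:
  closed(X, τ) = {∅, {j}, {l}, {h, j}, {i, j}, {j, l}, {h, i, j}, {h, j, l}, {i, j, l}, {h, i, j, l}, {i, j, k, l}, {h, i, j, k, l}}.
int(A) = ⋃ {U ∈ τ : U ⊆ A}. Opens contained in A: ∅, {k}, {i, k}, {k, l}, {i, k, l}.
Taking the union of these: int(A) = {i, k, l}.
cl(A) = ⋂ {C closed : A ⊆ C}. Closed sets containing A: {i, j, k, l}, {h, i, j, k, l}.
Intersecting these: cl(A) = {i, j, k, l}.
∂A = cl(A) ∖ int(A) = {i, j, k, l} ∖ {i, k, l} = {j}.


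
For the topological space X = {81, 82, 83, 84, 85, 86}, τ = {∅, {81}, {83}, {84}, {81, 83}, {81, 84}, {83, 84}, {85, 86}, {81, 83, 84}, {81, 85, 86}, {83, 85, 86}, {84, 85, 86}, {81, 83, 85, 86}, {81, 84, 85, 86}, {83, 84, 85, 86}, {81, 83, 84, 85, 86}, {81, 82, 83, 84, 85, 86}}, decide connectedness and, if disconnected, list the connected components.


(X, τ) is connected.

Find clopen sets (U ∈ τ with X ∖ U ∈ τ):
  U = ∅, X ∖ U = {81, 82, 83, 84, 85, 86} — both open, so U is clopen.
  U = {81, 82, 83, 84, 85, 86}, X ∖ U = ∅ — both open, so U is clopen.
Only trivial clopens (∅ and X) exist, so (X, τ) is connected.
Compute connected components by grouping points that agree on all clopens:
  component: {81, 82, 83, 84, 85, 86}


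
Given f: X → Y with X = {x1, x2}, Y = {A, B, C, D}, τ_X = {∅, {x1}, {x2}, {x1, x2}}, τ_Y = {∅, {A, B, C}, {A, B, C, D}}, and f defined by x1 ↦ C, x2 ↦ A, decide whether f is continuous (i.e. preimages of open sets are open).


f IS continuous.

Compute f^{-1}(U) for each U ∈ τ_Y:
  U = ∅: f^{-1}(U) = ∅ ∈ τ_X ✓.
  U = {A, B, C}: f^{-1}(U) = {x1, x2} ∈ τ_X ✓.
  U = {A, B, C, D}: f^{-1}(U) = {x1, x2} ∈ τ_X ✓.
Every preimage lies in τ_X, so f IS continuous.


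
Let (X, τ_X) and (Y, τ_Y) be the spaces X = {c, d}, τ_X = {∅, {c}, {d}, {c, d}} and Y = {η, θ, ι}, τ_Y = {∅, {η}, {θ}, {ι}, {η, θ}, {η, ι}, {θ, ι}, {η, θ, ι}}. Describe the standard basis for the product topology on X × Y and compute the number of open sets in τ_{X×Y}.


Basis B = {∅ × ∅, {c} × {η}, {c} × {θ}, {c} × {ι}, {d} × {η}, {d} × {θ}, {d} × {ι}, {c} × {η, θ}, {c} × {η, ι}, {c, d} × {η}, {c} × {θ, ι}, {c, d} × {θ}, {c, d} × {ι}, {d} × {η, θ}, {d} × {η, ι}, {d} × {θ, ι}, {c} × {η, θ, ι}, {d} × {η, θ, ι}, {c, d} × {η, θ}, {c, d} × {η, ι}, {c, d} × {θ, ι}, {c, d} × {η, θ, ι}}; |τ_{X×Y}| = 64.

Enumerate products U × V with U ∈ τ_X, V ∈ τ_Y (deduplicated):
  ∅ × ∅ = {} (∅)
  {c} × {η} = {(c,η)}
  {c} × {θ} = {(c,θ)}
  {c} × {ι} = {(c,ι)}
  {d} × {η} = {(d,η)}
  {d} × {θ} = {(d,θ)}
  {d} × {ι} = {(d,ι)}
  {c} × {η, θ} = {(c,η), (c,θ)}
  {c} × {η, ι} = {(c,η), (c,ι)}
  {c, d} × {η} = {(c,η), (d,η)}
  {c} × {θ, ι} = {(c,θ), (c,ι)}
  {c, d} × {θ} = {(c,θ), (d,θ)}
  {c, d} × {ι} = {(c,ι), (d,ι)}
  {d} × {η, θ} = {(d,η), (d,θ)}
  {d} × {η, ι} = {(d,η), (d,ι)}
  {d} × {θ, ι} = {(d,θ), (d,ι)}
  {c} × {η, θ, ι} = {(c,η), (c,θ), (c,ι)}
  {d} × {η, θ, ι} = {(d,η), (d,θ), (d,ι)}
  {c, d} × {η, θ} = {(c,η), (c,θ), (d,η), (d,θ)}
  {c, d} × {η, ι} = {(c,η), (c,ι), (d,η), (d,ι)}
  {c, d} × {θ, ι} = {(c,θ), (c,ι), (d,θ), (d,ι)}
  {c, d} × {η, θ, ι} = {(c,η), (c,θ), (c,ι), (d,η), (d,θ), (d,ι)}
These 22 distinct sets form the basis B.
Close under arbitrary unions to get τ_{X×Y}; counting gives |τ_{X×Y}| = 64.


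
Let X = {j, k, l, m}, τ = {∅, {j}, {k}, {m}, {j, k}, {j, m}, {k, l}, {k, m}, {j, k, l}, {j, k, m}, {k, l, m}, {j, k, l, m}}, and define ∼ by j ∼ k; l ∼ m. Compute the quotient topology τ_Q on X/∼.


X/∼ = {[j=k], [l=m]}; |τ_Q| = 3.

Equivalence classes: [j=k], [l=m].
Quotient map π: X → X/∼ sends j ↦ [j=k], k ↦ [j=k], l ↦ [l=m], m ↦ [l=m].
For each subset V ⊆ X/∼, compute π^{-1}(V) ⊆ X and check whether π^{-1}(V) ∈ τ. V is open in τ_Q iff π^{-1}(V) ∈ τ.
  V = {}: π^{-1}(V) = ∅ ∈ τ ✓.
  V = {[j=k]}: π^{-1}(V) = {j, k} ∈ τ ✓.
  V = {[l=m]}: π^{-1}(V) = {l, m} ∉ τ ✗.
  V = {[j=k], [l=m]}: π^{-1}(V) = {j, k, l, m} ∈ τ ✓.
Open sets in the quotient: τ_Q = {{}, {[j=k]}, {[j=k], [l=m]}} (3 elements).


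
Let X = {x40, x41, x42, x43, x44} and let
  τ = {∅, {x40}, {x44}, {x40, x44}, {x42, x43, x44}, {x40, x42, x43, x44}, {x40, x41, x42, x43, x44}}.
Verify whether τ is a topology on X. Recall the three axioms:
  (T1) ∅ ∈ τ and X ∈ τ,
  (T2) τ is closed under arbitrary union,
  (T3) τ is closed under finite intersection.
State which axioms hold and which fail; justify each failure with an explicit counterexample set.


τ IS a topology on X.

Axiom (T1): ∅ ∈ τ? Yes; X ∈ τ? Yes.
Axiom (T2/T3): check pairwise unions and intersections of members of τ.
All pairwise intersections and unions checked — each lies in τ. Therefore τ satisfies (T1), (T2), (T3): it IS a topology on X.


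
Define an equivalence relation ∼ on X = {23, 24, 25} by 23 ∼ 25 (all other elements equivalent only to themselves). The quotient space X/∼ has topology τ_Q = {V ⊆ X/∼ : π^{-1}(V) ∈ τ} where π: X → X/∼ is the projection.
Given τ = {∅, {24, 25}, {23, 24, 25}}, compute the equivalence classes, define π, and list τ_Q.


X/∼ = {[23=25], [24]}; |τ_Q| = 2.

Equivalence classes: [23=25], [24].
Quotient map π: X → X/∼ sends 23 ↦ [23=25], 24 ↦ [24], 25 ↦ [23=25].
For each subset V ⊆ X/∼, compute π^{-1}(V) ⊆ X and check whether π^{-1}(V) ∈ τ. V is open in τ_Q iff π^{-1}(V) ∈ τ.
  V = {}: π^{-1}(V) = ∅ ∈ τ ✓.
  V = {[23=25]}: π^{-1}(V) = {23, 25} ∉ τ ✗.
  V = {[24]}: π^{-1}(V) = {24} ∉ τ ✗.
  V = {[23=25], [24]}: π^{-1}(V) = {23, 24, 25} ∈ τ ✓.
Open sets in the quotient: τ_Q = {{}, {[23=25], [24]}} (2 elements).


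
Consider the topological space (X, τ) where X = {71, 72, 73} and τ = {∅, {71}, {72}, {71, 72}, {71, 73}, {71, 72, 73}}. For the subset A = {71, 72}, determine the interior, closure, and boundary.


int(A) = {71, 72}, cl(A) = {71, 72, 73}, ∂A = {73}.

Closed sets in (X, τ) are complements of opens:
  closed(X, τ) = {∅, {72}, {73}, {71, 73}, {72, 73}, {71, 72, 73}}.
int(A) = ⋃ {U ∈ τ : U ⊆ A}. Opens contained in A: ∅, {71}, {72}, {71, 72}.
Taking the union of these: int(A) = {71, 72}.
cl(A) = ⋂ {C closed : A ⊆ C}. Closed sets containing A: {71, 72, 73}.
Intersecting these: cl(A) = {71, 72, 73}.
∂A = cl(A) ∖ int(A) = {71, 72, 73} ∖ {71, 72} = {73}.


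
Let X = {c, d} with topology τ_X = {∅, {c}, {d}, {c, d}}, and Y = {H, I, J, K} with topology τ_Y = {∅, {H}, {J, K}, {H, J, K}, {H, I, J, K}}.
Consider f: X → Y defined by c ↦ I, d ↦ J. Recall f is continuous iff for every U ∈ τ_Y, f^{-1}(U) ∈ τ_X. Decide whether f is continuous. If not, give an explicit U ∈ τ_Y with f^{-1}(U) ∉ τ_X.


f IS continuous.

Compute f^{-1}(U) for each U ∈ τ_Y:
  U = ∅: f^{-1}(U) = ∅ ∈ τ_X ✓.
  U = {H}: f^{-1}(U) = ∅ ∈ τ_X ✓.
  U = {J, K}: f^{-1}(U) = {d} ∈ τ_X ✓.
  U = {H, J, K}: f^{-1}(U) = {d} ∈ τ_X ✓.
  U = {H, I, J, K}: f^{-1}(U) = {c, d} ∈ τ_X ✓.
Every preimage lies in τ_X, so f IS continuous.


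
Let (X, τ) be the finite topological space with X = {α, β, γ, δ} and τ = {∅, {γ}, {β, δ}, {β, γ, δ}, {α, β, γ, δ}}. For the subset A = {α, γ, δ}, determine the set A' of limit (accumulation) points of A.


A' = {α, β}

For each x ∈ X, list the open sets U ∈ τ with x ∈ U, then check whether U ∩ (A ∖ {x}) ≠ ∅ for every such U.
  x = α: opens ∋ x are {α, β, γ, δ}; each meets A ∖ {α}, so x IS a limit point.
  x = β: opens ∋ x are {β, δ}, {β, γ, δ}, {α, β, γ, δ}; each meets A ∖ {β}, so x IS a limit point.
  x = γ: open {γ} ∋ x has {γ} ∩ (A ∖ {γ}) = ∅, so x is NOT a limit point.
  x = δ: open {β, δ} ∋ x has {β, δ} ∩ (A ∖ {δ}) = ∅, so x is NOT a limit point.
Collecting: A' = {α, β}.


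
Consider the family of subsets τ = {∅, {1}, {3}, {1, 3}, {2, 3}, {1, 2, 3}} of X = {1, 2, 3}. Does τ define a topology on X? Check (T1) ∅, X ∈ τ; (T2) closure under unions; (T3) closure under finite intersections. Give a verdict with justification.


τ IS a topology on X.

Axiom (T1): ∅ ∈ τ? Yes; X ∈ τ? Yes.
Axiom (T2/T3): check pairwise unions and intersections of members of τ.
All pairwise intersections and unions checked — each lies in τ. Therefore τ satisfies (T1), (T2), (T3): it IS a topology on X.


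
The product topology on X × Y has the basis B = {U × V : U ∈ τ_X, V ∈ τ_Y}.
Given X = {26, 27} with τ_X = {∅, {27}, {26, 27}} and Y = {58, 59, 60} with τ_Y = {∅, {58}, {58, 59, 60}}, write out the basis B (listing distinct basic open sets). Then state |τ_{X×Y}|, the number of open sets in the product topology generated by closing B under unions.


Basis B = {∅ × ∅, {27} × {58}, {26, 27} × {58}, {27} × {58, 59, 60}, {26, 27} × {58, 59, 60}}; |τ_{X×Y}| = 6.

Enumerate products U × V with U ∈ τ_X, V ∈ τ_Y (deduplicated):
  ∅ × ∅ = {} (∅)
  {27} × {58} = {(27,58)}
  {26, 27} × {58} = {(26,58), (27,58)}
  {27} × {58, 59, 60} = {(27,58), (27,59), (27,60)}
  {26, 27} × {58, 59, 60} = {(26,58), (26,59), (26,60), (27,58), (27,59), (27,60)}
These 5 distinct sets form the basis B.
Close under arbitrary unions to get τ_{X×Y}; counting gives |τ_{X×Y}| = 6.


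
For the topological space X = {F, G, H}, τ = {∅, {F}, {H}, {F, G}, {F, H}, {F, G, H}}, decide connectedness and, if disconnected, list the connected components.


(X, τ) is disconnected; components = [{H}, {F, G}].

Find clopen sets (U ∈ τ with X ∖ U ∈ τ):
  U = ∅, X ∖ U = {F, G, H} — both open, so U is clopen.
  U = {H}, X ∖ U = {F, G} — both open, so U is clopen.
  U = {F, G}, X ∖ U = {H} — both open, so U is clopen.
  U = {F, G, H}, X ∖ U = ∅ — both open, so U is clopen.
Nontrivial clopen(s) exist: e.g. {F, G}. So (X, τ) is disconnected.
Compute connected components by grouping points that agree on all clopens:
  component: {H}
  component: {F, G}


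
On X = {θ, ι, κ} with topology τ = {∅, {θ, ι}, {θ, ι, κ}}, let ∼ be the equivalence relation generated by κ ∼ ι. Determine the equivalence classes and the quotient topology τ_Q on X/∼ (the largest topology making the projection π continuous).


X/∼ = {[θ], [ι=κ]}; |τ_Q| = 2.

Equivalence classes: [θ], [ι=κ].
Quotient map π: X → X/∼ sends θ ↦ [θ], ι ↦ [ι=κ], κ ↦ [ι=κ].
For each subset V ⊆ X/∼, compute π^{-1}(V) ⊆ X and check whether π^{-1}(V) ∈ τ. V is open in τ_Q iff π^{-1}(V) ∈ τ.
  V = {}: π^{-1}(V) = ∅ ∈ τ ✓.
  V = {[θ]}: π^{-1}(V) = {θ} ∉ τ ✗.
  V = {[ι=κ]}: π^{-1}(V) = {ι, κ} ∉ τ ✗.
  V = {[θ], [ι=κ]}: π^{-1}(V) = {θ, ι, κ} ∈ τ ✓.
Open sets in the quotient: τ_Q = {{}, {[θ], [ι=κ]}} (2 elements).


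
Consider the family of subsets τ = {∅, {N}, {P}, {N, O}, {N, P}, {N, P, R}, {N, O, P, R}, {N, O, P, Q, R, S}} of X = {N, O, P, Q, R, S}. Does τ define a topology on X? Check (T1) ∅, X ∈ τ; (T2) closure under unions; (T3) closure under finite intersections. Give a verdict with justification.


τ is NOT a topology on X.

Axiom (T1): ∅ ∈ τ? Yes; X ∈ τ? Yes.
Axiom (T2/T3): check pairwise unions and intersections of members of τ.
Counterexample for (T2): {P} ∪ {N, O} = {N, O, P} ∉ τ. Therefore τ is NOT a topology.


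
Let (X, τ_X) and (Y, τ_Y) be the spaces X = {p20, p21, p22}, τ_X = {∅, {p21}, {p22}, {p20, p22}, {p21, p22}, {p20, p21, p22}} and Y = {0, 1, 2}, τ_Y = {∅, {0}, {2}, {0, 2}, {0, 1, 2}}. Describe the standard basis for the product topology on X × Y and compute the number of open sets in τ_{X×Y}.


Basis B = {∅ × ∅, {p21} × {0}, {p21} × {2}, {p22} × {0}, {p22} × {2}, {p20, p22} × {0}, {p20, p22} × {2}, {p21} × {0, 2}, {p21, p22} × {0}, {p21, p22} × {2}, {p22} × {0, 2}, {p20, p21, p22} × {0}, {p20, p21, p22} × {2}, {p21} × {0, 1, 2}, {p22} × {0, 1, 2}, {p20, p22} × {0, 2}, {p21, p22} × {0, 2}, {p20, p22} × {0, 1, 2}, {p20, p21, p22} × {0, 2}, {p21, p22} × {0, 1, 2}, {p20, p21, p22} × {0, 1, 2}}; |τ_{X×Y}| = 70.

Enumerate products U × V with U ∈ τ_X, V ∈ τ_Y (deduplicated):
  ∅ × ∅ = {} (∅)
  {p21} × {0} = {(p21,0)}
  {p21} × {2} = {(p21,2)}
  {p22} × {0} = {(p22,0)}
  {p22} × {2} = {(p22,2)}
  {p20, p22} × {0} = {(p20,0), (p22,0)}
  {p20, p22} × {2} = {(p20,2), (p22,2)}
  {p21} × {0, 2} = {(p21,0), (p21,2)}
  {p21, p22} × {0} = {(p21,0), (p22,0)}
  {p21, p22} × {2} = {(p21,2), (p22,2)}
  {p22} × {0, 2} = {(p22,0), (p22,2)}
  {p20, p21, p22} × {0} = {(p20,0), (p21,0), (p22,0)}
  {p20, p21, p22} × {2} = {(p20,2), (p21,2), (p22,2)}
  {p21} × {0, 1, 2} = {(p21,0), (p21,1), (p21,2)}
  {p22} × {0, 1, 2} = {(p22,0), (p22,1), (p22,2)}
  {p20, p22} × {0, 2} = {(p20,0), (p20,2), (p22,0), (p22,2)}
  {p21, p22} × {0, 2} = {(p21,0), (p21,2), (p22,0), (p22,2)}
  {p20, p22} × {0, 1, 2} = {(p20,0), (p20,1), (p20,2), (p22,0), (p22,1), (p22,2)}
  {p20, p21, p22} × {0, 2} = {(p20,0), (p20,2), (p21,0), (p21,2), (p22,0), (p22,2)}
  {p21, p22} × {0, 1, 2} = {(p21,0), (p21,1), (p21,2), (p22,0), (p22,1), (p22,2)}
  {p20, p21, p22} × {0, 1, 2} = {(p20,0), (p20,1), (p20,2), (p21,0), (p21,1), (p21,2), (p22,0), (p22,1), (p22,2)}
These 21 distinct sets form the basis B.
Close under arbitrary unions to get τ_{X×Y}; counting gives |τ_{X×Y}| = 70.


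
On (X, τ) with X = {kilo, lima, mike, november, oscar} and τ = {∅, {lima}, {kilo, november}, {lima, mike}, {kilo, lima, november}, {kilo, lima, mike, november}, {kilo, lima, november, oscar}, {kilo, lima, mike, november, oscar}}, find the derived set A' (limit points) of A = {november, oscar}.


A' = {kilo, oscar}

For each x ∈ X, list the open sets U ∈ τ with x ∈ U, then check whether U ∩ (A ∖ {x}) ≠ ∅ for every such U.
  x = kilo: opens ∋ x are {kilo, november}, {kilo, lima, november}, {kilo, lima, mike, november}, {kilo, lima, november, oscar}, {kilo, lima, mike, november, oscar}; each meets A ∖ {kilo}, so x IS a limit point.
  x = lima: open {lima} ∋ x has {lima} ∩ (A ∖ {lima}) = ∅, so x is NOT a limit point.
  x = mike: open {lima, mike} ∋ x has {lima, mike} ∩ (A ∖ {mike}) = ∅, so x is NOT a limit point.
  x = november: open {kilo, november} ∋ x has {kilo, november} ∩ (A ∖ {november}) = ∅, so x is NOT a limit point.
  x = oscar: opens ∋ x are {kilo, lima, november, oscar}, {kilo, lima, mike, november, oscar}; each meets A ∖ {oscar}, so x IS a limit point.
Collecting: A' = {kilo, oscar}.


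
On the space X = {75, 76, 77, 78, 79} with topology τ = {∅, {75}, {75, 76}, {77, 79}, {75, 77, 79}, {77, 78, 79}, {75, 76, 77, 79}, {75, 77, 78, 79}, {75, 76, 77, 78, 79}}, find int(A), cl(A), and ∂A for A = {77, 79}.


int(A) = {77, 79}, cl(A) = {77, 78, 79}, ∂A = {78}.

Closed sets in (X, τ) are complements of opens:
  closed(X, τ) = {∅, {76}, {78}, {75, 76}, {76, 78}, {75, 76, 78}, {77, 78, 79}, {76, 77, 78, 79}, {75, 76, 77, 78, 79}}.
int(A) = ⋃ {U ∈ τ : U ⊆ A}. Opens contained in A: ∅, {77, 79}.
Taking the union of these: int(A) = {77, 79}.
cl(A) = ⋂ {C closed : A ⊆ C}. Closed sets containing A: {77, 78, 79}, {76, 77, 78, 79}, {75, 76, 77, 78, 79}.
Intersecting these: cl(A) = {77, 78, 79}.
∂A = cl(A) ∖ int(A) = {77, 78, 79} ∖ {77, 79} = {78}.


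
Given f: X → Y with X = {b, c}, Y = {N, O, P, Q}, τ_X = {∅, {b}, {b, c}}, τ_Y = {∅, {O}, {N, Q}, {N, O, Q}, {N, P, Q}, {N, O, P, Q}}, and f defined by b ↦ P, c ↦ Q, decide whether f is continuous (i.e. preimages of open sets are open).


f is NOT continuous.

Compute f^{-1}(U) for each U ∈ τ_Y:
  U = ∅: f^{-1}(U) = ∅ ∈ τ_X ✓.
  U = {O}: f^{-1}(U) = ∅ ∈ τ_X ✓.
  U = {N, Q}: f^{-1}(U) = {c} ∉ τ_X ✗.
  U = {N, O, Q}: f^{-1}(U) = {c} ∉ τ_X ✗.
  U = {N, P, Q}: f^{-1}(U) = {b, c} ∈ τ_X ✓.
  U = {N, O, P, Q}: f^{-1}(U) = {b, c} ∈ τ_X ✓.
Found U = {N, Q} with f^{-1}(U) = {c} not in τ_X. Therefore f is NOT continuous.


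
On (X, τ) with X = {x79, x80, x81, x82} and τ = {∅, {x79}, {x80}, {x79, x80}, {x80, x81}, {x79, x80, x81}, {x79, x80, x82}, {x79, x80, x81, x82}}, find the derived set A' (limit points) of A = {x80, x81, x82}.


A' = {x81, x82}

For each x ∈ X, list the open sets U ∈ τ with x ∈ U, then check whether U ∩ (A ∖ {x}) ≠ ∅ for every such U.
  x = x79: open {x79} ∋ x has {x79} ∩ (A ∖ {x79}) = ∅, so x is NOT a limit point.
  x = x80: open {x80} ∋ x has {x80} ∩ (A ∖ {x80}) = ∅, so x is NOT a limit point.
  x = x81: opens ∋ x are {x80, x81}, {x79, x80, x81}, {x79, x80, x81, x82}; each meets A ∖ {x81}, so x IS a limit point.
  x = x82: opens ∋ x are {x79, x80, x82}, {x79, x80, x81, x82}; each meets A ∖ {x82}, so x IS a limit point.
Collecting: A' = {x81, x82}.


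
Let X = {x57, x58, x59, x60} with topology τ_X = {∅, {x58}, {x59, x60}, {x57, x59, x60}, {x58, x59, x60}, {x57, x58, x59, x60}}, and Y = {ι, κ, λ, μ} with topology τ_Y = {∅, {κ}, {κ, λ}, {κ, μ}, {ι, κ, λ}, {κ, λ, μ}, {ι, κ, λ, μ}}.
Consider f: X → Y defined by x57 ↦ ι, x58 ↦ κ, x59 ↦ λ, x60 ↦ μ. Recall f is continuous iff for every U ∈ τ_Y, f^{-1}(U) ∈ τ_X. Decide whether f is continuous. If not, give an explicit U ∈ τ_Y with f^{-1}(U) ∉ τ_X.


f is NOT continuous.

Compute f^{-1}(U) for each U ∈ τ_Y:
  U = ∅: f^{-1}(U) = ∅ ∈ τ_X ✓.
  U = {κ}: f^{-1}(U) = {x58} ∈ τ_X ✓.
  U = {κ, λ}: f^{-1}(U) = {x58, x59} ∉ τ_X ✗.
  U = {κ, μ}: f^{-1}(U) = {x58, x60} ∉ τ_X ✗.
  U = {ι, κ, λ}: f^{-1}(U) = {x57, x58, x59} ∉ τ_X ✗.
  U = {κ, λ, μ}: f^{-1}(U) = {x58, x59, x60} ∈ τ_X ✓.
  U = {ι, κ, λ, μ}: f^{-1}(U) = {x57, x58, x59, x60} ∈ τ_X ✓.
Found U = {κ, λ} with f^{-1}(U) = {x58, x59} not in τ_X. Therefore f is NOT continuous.


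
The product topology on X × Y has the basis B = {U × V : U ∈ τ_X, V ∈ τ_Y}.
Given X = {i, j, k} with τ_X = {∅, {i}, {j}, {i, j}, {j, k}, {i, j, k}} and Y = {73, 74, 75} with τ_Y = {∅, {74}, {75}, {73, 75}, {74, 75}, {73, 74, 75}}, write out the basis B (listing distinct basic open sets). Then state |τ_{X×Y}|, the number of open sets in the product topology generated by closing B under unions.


Basis B = {∅ × ∅, {i} × {74}, {i} × {75}, {j} × {74}, {j} × {75}, {i} × {73, 75}, {i} × {74, 75}, {i, j} × {74}, {i, j} × {75}, {j} × {73, 75}, {j} × {74, 75}, {j, k} × {74}, {j, k} × {75}, {i} × {73, 74, 75}, {i, j, k} × {74}, {i, j, k} × {75}, {j} × {73, 74, 75}, {i, j} × {73, 75}, {i, j} × {74, 75}, {j, k} × {73, 75}, {j, k} × {74, 75}, {i, j} × {73, 74, 75}, {i, j, k} × {73, 75}, {i, j, k} × {74, 75}, {j, k} × {73, 74, 75}, {i, j, k} × {73, 74, 75}}; |τ_{X×Y}| = 108.

Enumerate products U × V with U ∈ τ_X, V ∈ τ_Y (deduplicated):
  ∅ × ∅ = {} (∅)
  {i} × {74} = {(i,74)}
  {i} × {75} = {(i,75)}
  {j} × {74} = {(j,74)}
  {j} × {75} = {(j,75)}
  {i} × {73, 75} = {(i,73), (i,75)}
  {i} × {74, 75} = {(i,74), (i,75)}
  {i, j} × {74} = {(i,74), (j,74)}
  {i, j} × {75} = {(i,75), (j,75)}
  {j} × {73, 75} = {(j,73), (j,75)}
  {j} × {74, 75} = {(j,74), (j,75)}
  {j, k} × {74} = {(j,74), (k,74)}
  {j, k} × {75} = {(j,75), (k,75)}
  {i} × {73, 74, 75} = {(i,73), (i,74), (i,75)}
  {i, j, k} × {74} = {(i,74), (j,74), (k,74)}
  {i, j, k} × {75} = {(i,75), (j,75), (k,75)}
  {j} × {73, 74, 75} = {(j,73), (j,74), (j,75)}
  {i, j} × {73, 75} = {(i,73), (i,75), (j,73), (j,75)}
  {i, j} × {74, 75} = {(i,74), (i,75), (j,74), (j,75)}
  {j, k} × {73, 75} = {(j,73), (j,75), (k,73), (k,75)}
  {j, k} × {74, 75} = {(j,74), (j,75), (k,74), (k,75)}
  {i, j} × {73, 74, 75} = {(i,73), (i,74), (i,75), (j,73), (j,74), (j,75)}
  {i, j, k} × {73, 75} = {(i,73), (i,75), (j,73), (j,75), (k,73), (k,75)}
  {i, j, k} × {74, 75} = {(i,74), (i,75), (j,74), (j,75), (k,74), (k,75)}
  {j, k} × {73, 74, 75} = {(j,73), (j,74), (j,75), (k,73), (k,74), (k,75)}
  {i, j, k} × {73, 74, 75} = {(i,73), (i,74), (i,75), (j,73), (j,74), (j,75), (k,73), (k,74), (k,75)}
These 26 distinct sets form the basis B.
Close under arbitrary unions to get τ_{X×Y}; counting gives |τ_{X×Y}| = 108.
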